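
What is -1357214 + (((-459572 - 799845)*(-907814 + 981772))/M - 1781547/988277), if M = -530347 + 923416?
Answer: -619277514467167547/388461052113 ≈ -1.5942e+6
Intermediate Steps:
M = 393069
-1357214 + (((-459572 - 799845)*(-907814 + 981772))/M - 1781547/988277) = -1357214 + (((-459572 - 799845)*(-907814 + 981772))/393069 - 1781547/988277) = -1357214 + (-1259417*73958*(1/393069) - 1781547*1/988277) = -1357214 + (-93143962486*1/393069 - 1781547/988277) = -1357214 + (-93143962486/393069 - 1781547/988277) = -1357214 - 92052736084674365/388461052113 = -619277514467167547/388461052113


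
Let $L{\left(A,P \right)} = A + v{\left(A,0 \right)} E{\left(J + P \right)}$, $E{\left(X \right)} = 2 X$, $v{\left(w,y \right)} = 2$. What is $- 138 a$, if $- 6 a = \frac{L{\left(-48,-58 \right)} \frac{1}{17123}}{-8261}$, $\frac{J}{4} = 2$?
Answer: $\frac{5704}{141453103} \approx 4.0324 \cdot 10^{-5}$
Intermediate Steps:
$J = 8$ ($J = 4 \cdot 2 = 8$)
$L{\left(A,P \right)} = 32 + A + 4 P$ ($L{\left(A,P \right)} = A + 2 \cdot 2 \left(8 + P\right) = A + 2 \left(16 + 2 P\right) = A + \left(32 + 4 P\right) = 32 + A + 4 P$)
$a = - \frac{124}{424359309}$ ($a = - \frac{\frac{32 - 48 + 4 \left(-58\right)}{17123} \frac{1}{-8261}}{6} = - \frac{\left(32 - 48 - 232\right) \frac{1}{17123} \left(- \frac{1}{8261}\right)}{6} = - \frac{\left(-248\right) \frac{1}{17123} \left(- \frac{1}{8261}\right)}{6} = - \frac{\left(- \frac{248}{17123}\right) \left(- \frac{1}{8261}\right)}{6} = \left(- \frac{1}{6}\right) \frac{248}{141453103} = - \frac{124}{424359309} \approx -2.9221 \cdot 10^{-7}$)
$- 138 a = \left(-138\right) \left(- \frac{124}{424359309}\right) = \frac{5704}{141453103}$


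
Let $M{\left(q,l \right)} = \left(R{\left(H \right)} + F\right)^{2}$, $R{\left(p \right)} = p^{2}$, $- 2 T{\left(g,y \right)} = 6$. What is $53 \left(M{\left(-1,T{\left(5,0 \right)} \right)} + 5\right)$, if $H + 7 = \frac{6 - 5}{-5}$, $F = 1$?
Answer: $\frac{92652798}{625} \approx 1.4824 \cdot 10^{5}$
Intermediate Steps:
$T{\left(g,y \right)} = -3$ ($T{\left(g,y \right)} = \left(- \frac{1}{2}\right) 6 = -3$)
$H = - \frac{36}{5}$ ($H = -7 + \frac{6 - 5}{-5} = -7 + 1 \left(- \frac{1}{5}\right) = -7 - \frac{1}{5} = - \frac{36}{5} \approx -7.2$)
$M{\left(q,l \right)} = \frac{1745041}{625}$ ($M{\left(q,l \right)} = \left(\left(- \frac{36}{5}\right)^{2} + 1\right)^{2} = \left(\frac{1296}{25} + 1\right)^{2} = \left(\frac{1321}{25}\right)^{2} = \frac{1745041}{625}$)
$53 \left(M{\left(-1,T{\left(5,0 \right)} \right)} + 5\right) = 53 \left(\frac{1745041}{625} + 5\right) = 53 \cdot \frac{1748166}{625} = \frac{92652798}{625}$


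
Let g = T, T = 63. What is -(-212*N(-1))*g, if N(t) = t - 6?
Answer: -93492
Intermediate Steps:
g = 63
N(t) = -6 + t
-(-212*N(-1))*g = -(-212*(-6 - 1))*63 = -(-212*(-7))*63 = -1484*63 = -1*93492 = -93492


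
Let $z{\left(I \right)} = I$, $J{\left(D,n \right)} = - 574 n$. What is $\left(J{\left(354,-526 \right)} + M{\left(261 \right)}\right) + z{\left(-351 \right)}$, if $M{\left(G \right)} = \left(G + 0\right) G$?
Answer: $369694$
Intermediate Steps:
$M{\left(G \right)} = G^{2}$ ($M{\left(G \right)} = G G = G^{2}$)
$\left(J{\left(354,-526 \right)} + M{\left(261 \right)}\right) + z{\left(-351 \right)} = \left(\left(-574\right) \left(-526\right) + 261^{2}\right) - 351 = \left(301924 + 68121\right) - 351 = 370045 - 351 = 369694$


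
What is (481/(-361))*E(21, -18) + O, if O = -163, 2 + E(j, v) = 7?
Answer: -61248/361 ≈ -169.66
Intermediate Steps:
E(j, v) = 5 (E(j, v) = -2 + 7 = 5)
(481/(-361))*E(21, -18) + O = (481/(-361))*5 - 163 = (481*(-1/361))*5 - 163 = -481/361*5 - 163 = -2405/361 - 163 = -61248/361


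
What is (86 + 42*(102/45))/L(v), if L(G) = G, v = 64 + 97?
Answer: 906/805 ≈ 1.1255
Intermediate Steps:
v = 161
(86 + 42*(102/45))/L(v) = (86 + 42*(102/45))/161 = (86 + 42*(102*(1/45)))*(1/161) = (86 + 42*(34/15))*(1/161) = (86 + 476/5)*(1/161) = (906/5)*(1/161) = 906/805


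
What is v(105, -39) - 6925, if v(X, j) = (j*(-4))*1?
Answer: -6769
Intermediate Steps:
v(X, j) = -4*j (v(X, j) = -4*j*1 = -4*j)
v(105, -39) - 6925 = -4*(-39) - 6925 = 156 - 6925 = -6769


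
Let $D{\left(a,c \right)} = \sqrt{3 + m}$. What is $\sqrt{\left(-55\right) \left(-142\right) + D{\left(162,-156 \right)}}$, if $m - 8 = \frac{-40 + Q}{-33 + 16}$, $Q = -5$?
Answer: $\frac{\sqrt{2257090 + 34 \sqrt{986}}}{17} \approx 88.395$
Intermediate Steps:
$m = \frac{181}{17}$ ($m = 8 + \frac{-40 - 5}{-33 + 16} = 8 - \frac{45}{-17} = 8 - - \frac{45}{17} = 8 + \frac{45}{17} = \frac{181}{17} \approx 10.647$)
$D{\left(a,c \right)} = \frac{2 \sqrt{986}}{17}$ ($D{\left(a,c \right)} = \sqrt{3 + \frac{181}{17}} = \sqrt{\frac{232}{17}} = \frac{2 \sqrt{986}}{17}$)
$\sqrt{\left(-55\right) \left(-142\right) + D{\left(162,-156 \right)}} = \sqrt{\left(-55\right) \left(-142\right) + \frac{2 \sqrt{986}}{17}} = \sqrt{7810 + \frac{2 \sqrt{986}}{17}}$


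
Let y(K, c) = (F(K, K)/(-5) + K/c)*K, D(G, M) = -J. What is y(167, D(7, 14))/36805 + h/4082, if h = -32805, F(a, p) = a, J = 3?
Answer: -19021563559/2253570150 ≈ -8.4406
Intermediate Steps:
D(G, M) = -3 (D(G, M) = -1*3 = -3)
y(K, c) = K*(-K/5 + K/c) (y(K, c) = (K/(-5) + K/c)*K = (K*(-⅕) + K/c)*K = (-K/5 + K/c)*K = K*(-K/5 + K/c))
y(167, D(7, 14))/36805 + h/4082 = ((⅕)*167²*(5 - 1*(-3))/(-3))/36805 - 32805/4082 = ((⅕)*27889*(-⅓)*(5 + 3))*(1/36805) - 32805*1/4082 = ((⅕)*27889*(-⅓)*8)*(1/36805) - 32805/4082 = -223112/15*1/36805 - 32805/4082 = -223112/552075 - 32805/4082 = -19021563559/2253570150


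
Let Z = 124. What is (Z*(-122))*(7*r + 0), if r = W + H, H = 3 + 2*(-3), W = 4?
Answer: -105896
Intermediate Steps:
H = -3 (H = 3 - 6 = -3)
r = 1 (r = 4 - 3 = 1)
(Z*(-122))*(7*r + 0) = (124*(-122))*(7*1 + 0) = -15128*(7 + 0) = -15128*7 = -105896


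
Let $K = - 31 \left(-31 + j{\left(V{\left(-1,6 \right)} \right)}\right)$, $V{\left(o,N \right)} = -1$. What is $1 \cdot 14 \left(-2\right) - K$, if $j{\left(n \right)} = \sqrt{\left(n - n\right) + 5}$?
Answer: $-989 + 31 \sqrt{5} \approx -919.68$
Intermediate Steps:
$j{\left(n \right)} = \sqrt{5}$ ($j{\left(n \right)} = \sqrt{0 + 5} = \sqrt{5}$)
$K = 961 - 31 \sqrt{5}$ ($K = - 31 \left(-31 + \sqrt{5}\right) = 961 - 31 \sqrt{5} \approx 891.68$)
$1 \cdot 14 \left(-2\right) - K = 1 \cdot 14 \left(-2\right) - \left(961 - 31 \sqrt{5}\right) = 14 \left(-2\right) - \left(961 - 31 \sqrt{5}\right) = -28 - \left(961 - 31 \sqrt{5}\right) = -989 + 31 \sqrt{5}$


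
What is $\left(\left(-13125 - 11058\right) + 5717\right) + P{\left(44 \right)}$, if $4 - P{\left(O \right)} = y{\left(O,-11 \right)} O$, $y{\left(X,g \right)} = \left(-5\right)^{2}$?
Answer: $-19562$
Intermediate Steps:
$y{\left(X,g \right)} = 25$
$P{\left(O \right)} = 4 - 25 O$
$\left(\left(-13125 - 11058\right) + 5717\right) + P{\left(44 \right)} = \left(\left(-13125 - 11058\right) + 5717\right) + \left(4 - 1100\right) = \left(\left(-13125 - 11058\right) + 5717\right) - 1096 = \left(-24183 + 5717\right) - 1096 = -18466 - 1096 = -19562$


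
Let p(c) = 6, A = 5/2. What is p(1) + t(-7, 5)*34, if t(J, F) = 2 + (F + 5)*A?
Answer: 924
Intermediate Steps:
A = 5/2 (A = 5*(1/2) = 5/2 ≈ 2.5000)
t(J, F) = 29/2 + 5*F/2 (t(J, F) = 2 + (F + 5)*(5/2) = 2 + (5 + F)*(5/2) = 2 + (25/2 + 5*F/2) = 29/2 + 5*F/2)
p(1) + t(-7, 5)*34 = 6 + (29/2 + (5/2)*5)*34 = 6 + (29/2 + 25/2)*34 = 6 + 27*34 = 6 + 918 = 924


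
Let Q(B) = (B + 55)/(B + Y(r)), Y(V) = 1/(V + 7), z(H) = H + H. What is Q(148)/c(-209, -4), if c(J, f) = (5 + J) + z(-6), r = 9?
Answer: -406/63963 ≈ -0.0063474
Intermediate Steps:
z(H) = 2*H
Y(V) = 1/(7 + V)
c(J, f) = -7 + J (c(J, f) = (5 + J) + 2*(-6) = (5 + J) - 12 = -7 + J)
Q(B) = (55 + B)/(1/16 + B) (Q(B) = (B + 55)/(B + 1/(7 + 9)) = (55 + B)/(B + 1/16) = (55 + B)/(1/16 + B))
Q(148)/c(-209, -4) = (16*(55 + 148)/(1 + 16*148))/(-7 - 209) = (16*203/(1 + 2368))/(-216) = (16*203/2369)*(-1/216) = (16*(1/2369)*203)*(-1/216) = (3248/2369)*(-1/216) = -406/63963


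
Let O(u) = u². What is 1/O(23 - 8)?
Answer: 1/225 ≈ 0.0044444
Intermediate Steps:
1/O(23 - 8) = 1/((23 - 8)²) = 1/(15²) = 1/225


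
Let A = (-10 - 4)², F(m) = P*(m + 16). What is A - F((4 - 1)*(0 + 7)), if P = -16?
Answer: 788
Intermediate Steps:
F(m) = -256 - 16*m (F(m) = -16*(m + 16) = -16*(16 + m) = -256 - 16*m)
A = 196 (A = (-14)² = 196)
A - F((4 - 1)*(0 + 7)) = 196 - (-256 - 16*(4 - 1)*(0 + 7)) = 196 - (-256 - 48*7) = 196 - (-256 - 16*21) = 196 - (-256 - 336) = 196 - 1*(-592) = 196 + 592 = 788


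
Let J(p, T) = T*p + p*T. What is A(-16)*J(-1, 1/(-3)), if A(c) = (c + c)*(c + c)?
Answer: 2048/3 ≈ 682.67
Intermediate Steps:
A(c) = 4*c² (A(c) = (2*c)*(2*c) = 4*c²)
J(p, T) = 2*T*p (J(p, T) = T*p + T*p = 2*T*p)
A(-16)*J(-1, 1/(-3)) = (4*(-16)²)*(2*(-1)/(-3)) = (4*256)*(2*(-⅓)*(-1)) = 1024*(⅔) = 2048/3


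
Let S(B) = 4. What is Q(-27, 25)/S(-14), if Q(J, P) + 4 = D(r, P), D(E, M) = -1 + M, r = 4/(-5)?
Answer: 5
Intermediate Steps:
r = -⅘ (r = 4*(-⅕) = -⅘ ≈ -0.80000)
Q(J, P) = -5 + P (Q(J, P) = -4 + (-1 + P) = -5 + P)
Q(-27, 25)/S(-14) = (-5 + 25)/4 = 20*(¼) = 5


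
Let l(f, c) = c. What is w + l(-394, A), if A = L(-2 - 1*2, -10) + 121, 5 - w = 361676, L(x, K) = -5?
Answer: -361555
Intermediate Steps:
w = -361671 (w = 5 - 1*361676 = 5 - 361676 = -361671)
A = 116 (A = -5 + 121 = 116)
w + l(-394, A) = -361671 + 116 = -361555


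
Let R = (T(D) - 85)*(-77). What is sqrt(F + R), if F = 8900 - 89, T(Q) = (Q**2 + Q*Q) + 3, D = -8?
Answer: sqrt(5269) ≈ 72.588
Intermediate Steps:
T(Q) = 3 + 2*Q**2 (T(Q) = (Q**2 + Q**2) + 3 = 2*Q**2 + 3 = 3 + 2*Q**2)
F = 8811
R = -3542 (R = ((3 + 2*(-8)**2) - 85)*(-77) = ((3 + 2*64) - 85)*(-77) = ((3 + 128) - 85)*(-77) = (131 - 85)*(-77) = 46*(-77) = -3542)
sqrt(F + R) = sqrt(8811 - 3542) = sqrt(5269)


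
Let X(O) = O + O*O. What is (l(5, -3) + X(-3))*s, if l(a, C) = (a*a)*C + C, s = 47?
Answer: -3384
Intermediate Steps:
l(a, C) = C + C*a**2 (l(a, C) = a**2*C + C = C*a**2 + C = C + C*a**2)
X(O) = O + O**2
(l(5, -3) + X(-3))*s = (-3*(1 + 5**2) - 3*(1 - 3))*47 = (-3*(1 + 25) - 3*(-2))*47 = (-3*26 + 6)*47 = (-78 + 6)*47 = -72*47 = -3384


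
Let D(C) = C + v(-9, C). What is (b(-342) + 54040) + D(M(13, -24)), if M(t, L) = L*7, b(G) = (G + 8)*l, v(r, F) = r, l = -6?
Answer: 55867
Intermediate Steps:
b(G) = -48 - 6*G (b(G) = (G + 8)*(-6) = (8 + G)*(-6) = -48 - 6*G)
M(t, L) = 7*L
D(C) = -9 + C (D(C) = C - 9 = -9 + C)
(b(-342) + 54040) + D(M(13, -24)) = ((-48 - 6*(-342)) + 54040) + (-9 + 7*(-24)) = ((-48 + 2052) + 54040) + (-9 - 168) = (2004 + 54040) - 177 = 56044 - 177 = 55867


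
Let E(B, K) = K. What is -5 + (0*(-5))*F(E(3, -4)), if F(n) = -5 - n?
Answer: -5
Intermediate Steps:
-5 + (0*(-5))*F(E(3, -4)) = -5 + (0*(-5))*(-5 - 1*(-4)) = -5 + 0*(-5 + 4) = -5 + 0*(-1) = -5 + 0 = -5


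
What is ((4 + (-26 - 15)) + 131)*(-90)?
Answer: -8460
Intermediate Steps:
((4 + (-26 - 15)) + 131)*(-90) = ((4 - 41) + 131)*(-90) = (-37 + 131)*(-90) = 94*(-90) = -8460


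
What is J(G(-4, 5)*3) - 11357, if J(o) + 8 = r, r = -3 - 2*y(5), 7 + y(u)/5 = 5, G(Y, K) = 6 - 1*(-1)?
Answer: -11348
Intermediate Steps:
G(Y, K) = 7 (G(Y, K) = 6 + 1 = 7)
y(u) = -10 (y(u) = -35 + 5*5 = -35 + 25 = -10)
r = 17 (r = -3 - 2*(-10) = -3 + 20 = 17)
J(o) = 9 (J(o) = -8 + 17 = 9)
J(G(-4, 5)*3) - 11357 = 9 - 11357 = -11348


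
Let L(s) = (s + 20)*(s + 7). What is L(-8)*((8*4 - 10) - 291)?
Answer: 3228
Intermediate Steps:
L(s) = (7 + s)*(20 + s) (L(s) = (20 + s)*(7 + s) = (7 + s)*(20 + s))
L(-8)*((8*4 - 10) - 291) = (140 + (-8)² + 27*(-8))*((8*4 - 10) - 291) = (140 + 64 - 216)*((32 - 10) - 291) = -12*(22 - 291) = -12*(-269) = 3228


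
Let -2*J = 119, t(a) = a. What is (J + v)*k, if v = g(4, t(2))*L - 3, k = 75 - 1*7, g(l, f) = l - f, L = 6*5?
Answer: -170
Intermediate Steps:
L = 30
J = -119/2 (J = -½*119 = -119/2 ≈ -59.500)
k = 68 (k = 75 - 7 = 68)
v = 57 (v = (4 - 1*2)*30 - 3 = (4 - 2)*30 - 3 = 2*30 - 3 = 60 - 3 = 57)
(J + v)*k = (-119/2 + 57)*68 = -5/2*68 = -170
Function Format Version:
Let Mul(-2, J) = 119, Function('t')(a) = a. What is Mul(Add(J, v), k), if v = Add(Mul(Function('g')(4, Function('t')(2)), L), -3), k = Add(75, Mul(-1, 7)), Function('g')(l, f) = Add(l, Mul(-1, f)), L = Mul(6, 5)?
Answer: -170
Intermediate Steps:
L = 30
J = Rational(-119, 2) (J = Mul(Rational(-1, 2), 119) = Rational(-119, 2) ≈ -59.500)
k = 68 (k = Add(75, -7) = 68)
v = 57 (v = Add(Mul(Add(4, Mul(-1, 2)), 30), -3) = Add(Mul(Add(4, -2), 30), -3) = Add(Mul(2, 30), -3) = Add(60, -3) = 57)
Mul(Add(J, v), k) = Mul(Add(Rational(-119, 2), 57), 68) = Mul(Rational(-5, 2), 68) = -170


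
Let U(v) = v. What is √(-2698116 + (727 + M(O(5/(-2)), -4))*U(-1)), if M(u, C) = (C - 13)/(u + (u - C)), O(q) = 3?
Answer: 61*I*√72530/10 ≈ 1642.8*I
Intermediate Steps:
M(u, C) = (-13 + C)/(-C + 2*u)
√(-2698116 + (727 + M(O(5/(-2)), -4))*U(-1)) = √(-2698116 + (727 + (13 - 1*(-4))/(-4 - 2*3))*(-1)) = √(-2698116 + (727 + (13 + 4)/(-4 - 6))*(-1)) = √(-2698116 + (727 + 17/(-10))*(-1)) = √(-2698116 + (727 - ⅒*17)*(-1)) = √(-2698116 + (727 - 17/10)*(-1)) = √(-2698116 + (7253/10)*(-1)) = √(-2698116 - 7253/10) = √(-26988413/10) = 61*I*√72530/10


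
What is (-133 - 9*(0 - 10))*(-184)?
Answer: 7912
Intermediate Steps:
(-133 - 9*(0 - 10))*(-184) = (-133 - 9*(-10))*(-184) = (-133 + 90)*(-184) = -43*(-184) = 7912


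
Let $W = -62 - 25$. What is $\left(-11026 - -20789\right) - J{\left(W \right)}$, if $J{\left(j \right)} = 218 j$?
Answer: $28729$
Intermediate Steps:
$W = -87$ ($W = -62 - 25 = -87$)
$\left(-11026 - -20789\right) - J{\left(W \right)} = \left(-11026 - -20789\right) - 218 \left(-87\right) = \left(-11026 + 20789\right) - -18966 = 9763 + 18966 = 28729$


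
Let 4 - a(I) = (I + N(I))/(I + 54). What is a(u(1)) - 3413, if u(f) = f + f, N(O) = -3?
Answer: -190903/56 ≈ -3409.0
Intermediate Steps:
u(f) = 2*f
a(I) = 4 - (-3 + I)/(54 + I) (a(I) = 4 - (I - 3)/(I + 54) = 4 - (-3 + I)/(54 + I))
a(u(1)) - 3413 = 3*(73 + 2*1)/(54 + 2*1) - 3413 = 3*(73 + 2)/(54 + 2) - 3413 = 3*75/56 - 3413 = 3*(1/56)*75 - 3413 = 225/56 - 3413 = -190903/56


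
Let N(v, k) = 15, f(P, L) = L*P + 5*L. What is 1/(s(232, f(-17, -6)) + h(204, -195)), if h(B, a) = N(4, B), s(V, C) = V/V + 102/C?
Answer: 12/209 ≈ 0.057416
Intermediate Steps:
f(P, L) = 5*L + L*P
s(V, C) = 1 + 102/C
h(B, a) = 15
1/(s(232, f(-17, -6)) + h(204, -195)) = 1/((102 - 6*(5 - 17))/((-6*(5 - 17))) + 15) = 1/((102 - 6*(-12))/((-6*(-12))) + 15) = 1/((102 + 72)/72 + 15) = 1/((1/72)*174 + 15) = 1/(29/12 + 15) = 1/(209/12) = 12/209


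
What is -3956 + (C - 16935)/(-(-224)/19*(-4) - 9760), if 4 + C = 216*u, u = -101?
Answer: -736408871/186336 ≈ -3952.0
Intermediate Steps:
C = -21820 (C = -4 + 216*(-101) = -4 - 21816 = -21820)
-3956 + (C - 16935)/(-(-224)/19*(-4) - 9760) = -3956 + (-21820 - 16935)/(-(-224)/19*(-4) - 9760) = -3956 - 38755/(-(-224)/19*(-4) - 9760) = -3956 - 38755/(-28*(-8/19)*(-4) - 9760) = -3956 - 38755/((224/19)*(-4) - 9760) = -3956 - 38755/(-896/19 - 9760) = -3956 - 38755/(-186336/19) = -3956 - 38755*(-19/186336) = -3956 + 736345/186336 = -736408871/186336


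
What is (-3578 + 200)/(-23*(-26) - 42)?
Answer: -1689/278 ≈ -6.0755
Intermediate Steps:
(-3578 + 200)/(-23*(-26) - 42) = -3378/(598 - 42) = -3378/556 = -3378*1/556 = -1689/278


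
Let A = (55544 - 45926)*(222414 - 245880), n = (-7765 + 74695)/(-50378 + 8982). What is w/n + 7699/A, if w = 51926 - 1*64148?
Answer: 196201132618823/25955038620 ≈ 7559.3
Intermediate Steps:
n = -33465/20698 (n = 66930/(-41396) = 66930*(-1/41396) = -33465/20698 ≈ -1.6168)
w = -12222 (w = 51926 - 64148 = -12222)
A = -225695988 (A = 9618*(-23466) = -225695988)
w/n + 7699/A = -12222/(-33465/20698) + 7699/(-225695988) = -12222*(-20698/33465) + 7699*(-1/225695988) = 869316/115 - 7699/225695988 = 196201132618823/25955038620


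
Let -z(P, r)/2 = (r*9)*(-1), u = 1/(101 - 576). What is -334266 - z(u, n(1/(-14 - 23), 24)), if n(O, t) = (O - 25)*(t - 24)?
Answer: -334266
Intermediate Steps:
n(O, t) = (-25 + O)*(-24 + t)
u = -1/475 (u = 1/(-475) = -1/475 ≈ -0.0021053)
z(P, r) = 18*r (z(P, r) = -2*r*9*(-1) = -2*9*r*(-1) = -(-18)*r = 18*r)
-334266 - z(u, n(1/(-14 - 23), 24)) = -334266 - 18*(600 - 25*24 - 24/(-14 - 23) + 24/(-14 - 23)) = -334266 - 18*(600 - 600 - 24/(-37) + 24/(-37)) = -334266 - 18*(600 - 600 - 24*(-1/37) - 1/37*24) = -334266 - 18*(600 - 600 + 24/37 - 24/37) = -334266 - 18*0 = -334266 - 1*0 = -334266 + 0 = -334266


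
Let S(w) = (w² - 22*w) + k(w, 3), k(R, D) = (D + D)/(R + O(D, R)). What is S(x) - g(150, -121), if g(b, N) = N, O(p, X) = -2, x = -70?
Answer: 78731/12 ≈ 6560.9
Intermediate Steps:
k(R, D) = 2*D/(-2 + R) (k(R, D) = (D + D)/(R - 2) = (2*D)/(-2 + R) = 2*D/(-2 + R))
S(w) = w² - 22*w + 6/(-2 + w) (S(w) = (w² - 22*w) + 2*3/(-2 + w) = (w² - 22*w) + 6/(-2 + w) = w² - 22*w + 6/(-2 + w))
S(x) - g(150, -121) = (6 - 70*(-22 - 70)*(-2 - 70))/(-2 - 70) - 1*(-121) = (6 - 70*(-92)*(-72))/(-72) + 121 = -(6 - 463680)/72 + 121 = -1/72*(-463674) + 121 = 77279/12 + 121 = 78731/12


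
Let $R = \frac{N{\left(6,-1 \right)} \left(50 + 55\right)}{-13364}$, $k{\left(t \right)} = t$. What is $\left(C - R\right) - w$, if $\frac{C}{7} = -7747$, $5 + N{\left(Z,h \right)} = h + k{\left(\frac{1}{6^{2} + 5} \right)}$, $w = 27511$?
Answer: $- \frac{44787333485}{547924} \approx -81740.0$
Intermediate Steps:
$N{\left(Z,h \right)} = - \frac{204}{41} + h$ ($N{\left(Z,h \right)} = -5 + \left(h + \frac{1}{6^{2} + 5}\right) = -5 + \left(h + \frac{1}{36 + 5}\right) = -5 + \left(h + \frac{1}{41}\right) = -5 + \left(\frac{1}{41} + h\right) = - \frac{204}{41} + h$)
$C = -54229$ ($C = 7 \left(-7747\right) = -54229$)
$R = \frac{25725}{547924}$ ($R = \frac{\left(- \frac{204}{41} - 1\right) \left(50 + 55\right)}{-13364} = \left(- \frac{245}{41}\right) 105 \left(- \frac{1}{13364}\right) = \left(- \frac{25725}{41}\right) \left(- \frac{1}{13364}\right) = \frac{25725}{547924} \approx 0.04695$)
$\left(C - R\right) - w = \left(-54229 - \frac{25725}{547924}\right) - 27511 = - \frac{29713396321}{547924} - 27511 = - \frac{44787333485}{547924}$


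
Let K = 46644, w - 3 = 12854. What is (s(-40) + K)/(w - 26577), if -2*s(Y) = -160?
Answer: -11681/3430 ≈ -3.4055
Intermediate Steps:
w = 12857 (w = 3 + 12854 = 12857)
s(Y) = 80 (s(Y) = -½*(-160) = 80)
(s(-40) + K)/(w - 26577) = (80 + 46644)/(12857 - 26577) = 46724/(-13720) = 46724*(-1/13720) = -11681/3430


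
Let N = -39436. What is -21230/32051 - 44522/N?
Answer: 294874171/631981618 ≈ 0.46659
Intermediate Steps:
-21230/32051 - 44522/N = -21230/32051 - 44522/(-39436) = -21230*1/32051 - 44522*(-1/39436) = -21230/32051 + 22261/19718 = 294874171/631981618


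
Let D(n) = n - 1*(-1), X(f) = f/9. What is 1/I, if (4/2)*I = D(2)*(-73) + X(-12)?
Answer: -6/661 ≈ -0.0090772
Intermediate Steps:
X(f) = f/9 (X(f) = f*(⅑) = f/9)
D(n) = 1 + n (D(n) = n + 1 = 1 + n)
I = -661/6 (I = ((1 + 2)*(-73) + (⅑)*(-12))/2 = (3*(-73) - 4/3)/2 = (-219 - 4/3)/2 = (½)*(-661/3) = -661/6 ≈ -110.17)
1/I = 1/(-661/6) = -6/661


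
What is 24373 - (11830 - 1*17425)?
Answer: 29968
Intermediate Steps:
24373 - (11830 - 1*17425) = 24373 - (11830 - 17425) = 24373 - 1*(-5595) = 24373 + 5595 = 29968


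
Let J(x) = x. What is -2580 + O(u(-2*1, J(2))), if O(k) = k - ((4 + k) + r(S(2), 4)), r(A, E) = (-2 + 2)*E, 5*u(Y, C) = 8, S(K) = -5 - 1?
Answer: -2584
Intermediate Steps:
S(K) = -6
u(Y, C) = 8/5 (u(Y, C) = (1/5)*8 = 8/5)
r(A, E) = 0 (r(A, E) = 0*E = 0)
O(k) = -4 (O(k) = k - ((4 + k) + 0) = k - (4 + k) = k + (-4 - k) = -4)
-2580 + O(u(-2*1, J(2))) = -2580 - 4 = -2584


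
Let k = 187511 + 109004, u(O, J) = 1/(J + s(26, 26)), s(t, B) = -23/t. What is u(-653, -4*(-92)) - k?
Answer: -2830235649/9545 ≈ -2.9652e+5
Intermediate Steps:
u(O, J) = 1/(-23/26 + J) (u(O, J) = 1/(J - 23/26) = 1/(-23/26 + J))
k = 296515
u(-653, -4*(-92)) - k = 26/(-23 + 26*(-4*(-92))) - 1*296515 = 26/(-23 + 26*368) - 296515 = 26/(-23 + 9568) - 296515 = 26/9545 - 296515 = -2830235649/9545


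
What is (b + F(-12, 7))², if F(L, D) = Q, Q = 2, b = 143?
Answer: 21025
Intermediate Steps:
F(L, D) = 2
(b + F(-12, 7))² = (143 + 2)² = 145² = 21025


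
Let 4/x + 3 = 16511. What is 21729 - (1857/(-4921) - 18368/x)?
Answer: 373142036122/4921 ≈ 7.5826e+7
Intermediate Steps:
x = 1/4127 (x = 4/(-3 + 16511) = 4/16508 = 4*(1/16508) = 1/4127 ≈ 0.00024231)
21729 - (1857/(-4921) - 18368/x) = 21729 - (1857/(-4921) - 18368/1/4127) = 21729 - (1857*(-1/4921) - 18368*4127) = 21729 - (-1857/4921 - 75804736) = 21729 - 1*(-373035107713/4921) = 21729 + 373035107713/4921 = 373142036122/4921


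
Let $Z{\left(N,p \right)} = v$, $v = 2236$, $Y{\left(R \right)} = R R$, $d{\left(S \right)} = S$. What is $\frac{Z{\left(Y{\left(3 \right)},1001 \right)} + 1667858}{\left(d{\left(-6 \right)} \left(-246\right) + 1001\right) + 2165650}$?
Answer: $\frac{185566}{240903} \approx 0.77029$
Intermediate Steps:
$Y{\left(R \right)} = R^{2}$
$Z{\left(N,p \right)} = 2236$
$\frac{Z{\left(Y{\left(3 \right)},1001 \right)} + 1667858}{\left(d{\left(-6 \right)} \left(-246\right) + 1001\right) + 2165650} = \frac{2236 + 1667858}{\left(\left(-6\right) \left(-246\right) + 1001\right) + 2165650} = \frac{1670094}{\left(1476 + 1001\right) + 2165650} = \frac{1670094}{2477 + 2165650} = \frac{1670094}{2168127} = 1670094 \cdot \frac{1}{2168127} = \frac{185566}{240903}$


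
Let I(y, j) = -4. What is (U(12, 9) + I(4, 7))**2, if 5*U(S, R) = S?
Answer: 64/25 ≈ 2.5600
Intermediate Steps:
U(S, R) = S/5
(U(12, 9) + I(4, 7))**2 = ((1/5)*12 - 4)**2 = (12/5 - 4)**2 = (-8/5)**2 = 64/25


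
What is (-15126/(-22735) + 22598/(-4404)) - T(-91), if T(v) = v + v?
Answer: 8887794227/50062470 ≈ 177.53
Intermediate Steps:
T(v) = 2*v
(-15126/(-22735) + 22598/(-4404)) - T(-91) = (-15126/(-22735) + 22598/(-4404)) - 2*(-91) = (-15126*(-1/22735) + 22598*(-1/4404)) - 1*(-182) = (15126/22735 - 11299/2202) + 182 = -223575313/50062470 + 182 = 8887794227/50062470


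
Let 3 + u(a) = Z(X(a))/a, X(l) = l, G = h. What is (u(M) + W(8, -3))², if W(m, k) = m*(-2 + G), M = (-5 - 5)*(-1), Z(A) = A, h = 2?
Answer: 4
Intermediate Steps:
G = 2
M = 10 (M = -10*(-1) = 10)
W(m, k) = 0 (W(m, k) = m*(-2 + 2) = m*0 = 0)
u(a) = -2 (u(a) = -3 + a/a = -3 + 1 = -2)
(u(M) + W(8, -3))² = (-2 + 0)² = (-2)² = 4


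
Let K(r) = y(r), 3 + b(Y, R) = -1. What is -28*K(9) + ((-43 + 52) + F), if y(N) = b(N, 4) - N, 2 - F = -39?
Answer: 414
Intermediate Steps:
F = 41 (F = 2 - 1*(-39) = 2 + 39 = 41)
b(Y, R) = -4 (b(Y, R) = -3 - 1 = -4)
y(N) = -4 - N
K(r) = -4 - r
-28*K(9) + ((-43 + 52) + F) = -28*(-4 - 1*9) + ((-43 + 52) + 41) = -28*(-4 - 9) + (9 + 41) = -28*(-13) + 50 = 364 + 50 = 414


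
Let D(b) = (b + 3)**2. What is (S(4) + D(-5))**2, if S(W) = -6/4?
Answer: 25/4 ≈ 6.2500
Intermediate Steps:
S(W) = -3/2 (S(W) = -6*1/4 = -3/2)
D(b) = (3 + b)**2
(S(4) + D(-5))**2 = (-3/2 + (3 - 5)**2)**2 = (-3/2 + (-2)**2)**2 = (-3/2 + 4)**2 = (5/2)**2 = 25/4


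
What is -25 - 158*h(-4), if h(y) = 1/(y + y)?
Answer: -21/4 ≈ -5.2500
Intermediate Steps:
h(y) = 1/(2*y)
-25 - 158*h(-4) = -25 - 79/(-4) = -25 - 79*(-1)/4 = -25 - 158*(-⅛) = -25 + 79/4 = -21/4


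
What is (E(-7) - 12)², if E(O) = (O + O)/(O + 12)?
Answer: 5476/25 ≈ 219.04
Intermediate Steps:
E(O) = 2*O/(12 + O) (E(O) = (2*O)/(12 + O) = 2*O/(12 + O))
(E(-7) - 12)² = (2*(-7)/(12 - 7) - 12)² = (2*(-7)/5 - 12)² = (2*(-7)*(⅕) - 12)² = (-14/5 - 12)² = (-74/5)² = 5476/25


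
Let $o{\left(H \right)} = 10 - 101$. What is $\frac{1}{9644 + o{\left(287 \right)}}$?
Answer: $\frac{1}{9553} \approx 0.00010468$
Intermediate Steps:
$o{\left(H \right)} = -91$
$\frac{1}{9644 + o{\left(287 \right)}} = \frac{1}{9644 - 91} = \frac{1}{9553}$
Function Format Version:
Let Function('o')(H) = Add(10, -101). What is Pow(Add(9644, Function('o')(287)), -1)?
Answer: Rational(1, 9553) ≈ 0.00010468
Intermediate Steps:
Function('o')(H) = -91
Pow(Add(9644, Function('o')(287)), -1) = Pow(Add(9644, -91), -1) = Pow(9553, -1) = Rational(1, 9553)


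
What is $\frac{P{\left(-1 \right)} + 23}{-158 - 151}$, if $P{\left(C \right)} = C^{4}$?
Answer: $- \frac{8}{103} \approx -0.07767$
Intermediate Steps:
$\frac{P{\left(-1 \right)} + 23}{-158 - 151} = \frac{\left(-1\right)^{4} + 23}{-158 - 151} = \frac{1 + 23}{-309} = \left(- \frac{1}{309}\right) 24 = - \frac{8}{103}$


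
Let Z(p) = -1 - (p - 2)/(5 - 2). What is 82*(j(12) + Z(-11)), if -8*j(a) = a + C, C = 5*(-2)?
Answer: 1517/6 ≈ 252.83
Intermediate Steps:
Z(p) = -1/3 - p/3 (Z(p) = -1 - (-2 + p)/3 = -1 - (-2/3 + p/3) = -1 + (2/3 - p/3) = -1/3 - p/3)
C = -10
j(a) = 5/4 - a/8 (j(a) = -(a - 10)/8 = -(-10 + a)/8 = 5/4 - a/8)
82*(j(12) + Z(-11)) = 82*((5/4 - 1/8*12) + (-1/3 - 1/3*(-11))) = 82*((5/4 - 3/2) + (-1/3 + 11/3)) = 82*(-1/4 + 10/3) = 82*(37/12) = 1517/6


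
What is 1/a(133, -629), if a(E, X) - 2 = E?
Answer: 1/135 ≈ 0.0074074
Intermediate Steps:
a(E, X) = 2 + E
1/a(133, -629) = 1/(2 + 133) = 1/135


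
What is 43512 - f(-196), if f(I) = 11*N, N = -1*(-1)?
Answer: 43501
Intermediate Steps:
N = 1
f(I) = 11 (f(I) = 11*1 = 11)
43512 - f(-196) = 43512 - 1*11 = 43512 - 11 = 43501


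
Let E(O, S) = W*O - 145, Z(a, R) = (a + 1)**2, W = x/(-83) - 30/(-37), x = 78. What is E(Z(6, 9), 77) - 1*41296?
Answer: -127284715/3071 ≈ -41447.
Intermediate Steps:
W = -396/3071 (W = 78/(-83) - 30/(-37) = 78*(-1/83) - 30*(-1/37) = -78/83 + 30/37 = -396/3071 ≈ -0.12895)
Z(a, R) = (1 + a)**2
E(O, S) = -145 - 396*O/3071 (E(O, S) = -396*O/3071 - 145 = -145 - 396*O/3071)
E(Z(6, 9), 77) - 1*41296 = (-145 - 396*(1 + 6)**2/3071) - 1*41296 = (-145 - 396/3071*7**2) - 41296 = (-145 - 396/3071*49) - 41296 = (-145 - 19404/3071) - 41296 = -464699/3071 - 41296 = -127284715/3071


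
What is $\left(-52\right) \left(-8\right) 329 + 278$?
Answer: $137142$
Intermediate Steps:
$\left(-52\right) \left(-8\right) 329 + 278 = 416 \cdot 329 + 278 = 136864 + 278 = 137142$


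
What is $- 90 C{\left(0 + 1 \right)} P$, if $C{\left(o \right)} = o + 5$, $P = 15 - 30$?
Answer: $8100$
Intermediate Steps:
$P = -15$ ($P = 15 - 30 = -15$)
$C{\left(o \right)} = 5 + o$
$- 90 C{\left(0 + 1 \right)} P = - 90 \left(5 + \left(0 + 1\right)\right) \left(-15\right) = - 90 \left(5 + 1\right) \left(-15\right) = \left(-90\right) 6 \left(-15\right) = \left(-540\right) \left(-15\right) = 8100$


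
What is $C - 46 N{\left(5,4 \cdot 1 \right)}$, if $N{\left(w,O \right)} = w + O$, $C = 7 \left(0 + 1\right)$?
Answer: $-407$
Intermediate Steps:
$C = 7$ ($C = 7 \cdot 1 = 7$)
$N{\left(w,O \right)} = O + w$
$C - 46 N{\left(5,4 \cdot 1 \right)} = 7 - 46 \left(4 \cdot 1 + 5\right) = 7 - 46 \left(4 + 5\right) = 7 - 414 = -407$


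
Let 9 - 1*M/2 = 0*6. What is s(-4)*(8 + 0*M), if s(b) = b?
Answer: -32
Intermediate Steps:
M = 18 (M = 18 - 0*6 = 18 - 2*0 = 18 + 0 = 18)
s(-4)*(8 + 0*M) = -4*(8 + 0*18) = -4*(8 + 0) = -4*8 = -32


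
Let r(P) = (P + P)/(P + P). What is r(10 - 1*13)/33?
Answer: 1/33 ≈ 0.030303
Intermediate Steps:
r(P) = 1 (r(P) = (2*P)/((2*P)) = (2*P)*(1/(2*P)) = 1)
r(10 - 1*13)/33 = 1/33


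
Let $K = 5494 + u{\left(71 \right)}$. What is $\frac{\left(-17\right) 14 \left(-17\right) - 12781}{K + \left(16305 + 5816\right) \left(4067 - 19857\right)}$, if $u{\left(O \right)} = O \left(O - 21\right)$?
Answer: $\frac{8735}{349281546} \approx 2.5008 \cdot 10^{-5}$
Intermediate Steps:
$u{\left(O \right)} = O \left(-21 + O\right)$
$K = 9044$ ($K = 5494 + 71 \left(-21 + 71\right) = 5494 + 71 \cdot 50 = 5494 + 3550 = 9044$)
$\frac{\left(-17\right) 14 \left(-17\right) - 12781}{K + \left(16305 + 5816\right) \left(4067 - 19857\right)} = \frac{\left(-17\right) 14 \left(-17\right) - 12781}{9044 + \left(16305 + 5816\right) \left(4067 - 19857\right)} = \frac{\left(-238\right) \left(-17\right) - 12781}{9044 + 22121 \left(-15790\right)} = \frac{4046 - 12781}{9044 - 349290590} = - \frac{8735}{-349281546} = \left(-8735\right) \left(- \frac{1}{349281546}\right) = \frac{8735}{349281546}$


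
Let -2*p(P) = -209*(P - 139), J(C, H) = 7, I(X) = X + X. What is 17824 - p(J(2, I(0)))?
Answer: 31618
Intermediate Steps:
I(X) = 2*X
p(P) = -29051/2 + 209*P/2 (p(P) = -(-209)*(P - 139)/2 = -(-209)*(-139 + P)/2 = -(29051 - 209*P)/2 = -29051/2 + 209*P/2)
17824 - p(J(2, I(0))) = 17824 - (-29051/2 + (209/2)*7) = 17824 - (-29051/2 + 1463/2) = 17824 - 1*(-13794) = 17824 + 13794 = 31618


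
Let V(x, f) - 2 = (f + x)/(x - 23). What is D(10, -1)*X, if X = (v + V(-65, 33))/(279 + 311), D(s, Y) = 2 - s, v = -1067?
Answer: 46844/3245 ≈ 14.436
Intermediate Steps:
V(x, f) = 2 + (f + x)/(-23 + x) (V(x, f) = 2 + (f + x)/(x - 23) = 2 + (f + x)/(-23 + x))
X = -11711/6490 (X = (-1067 + (-46 + 33 + 3*(-65))/(-23 - 65))/(279 + 311) = (-1067 + (-46 + 33 - 195)/(-88))/590 = (-1067 - 1/88*(-208))*(1/590) = (-1067 + 26/11)*(1/590) = -11711/11*1/590 = -11711/6490 ≈ -1.8045)
D(10, -1)*X = (2 - 1*10)*(-11711/6490) = (2 - 10)*(-11711/6490) = -8*(-11711/6490) = 46844/3245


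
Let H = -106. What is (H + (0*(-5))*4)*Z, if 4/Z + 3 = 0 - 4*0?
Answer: 424/3 ≈ 141.33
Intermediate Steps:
Z = -4/3 (Z = 4/(-3 + (0 - 4*0)) = 4/(-3 + (0 + 0)) = 4/(-3 + 0) = 4/(-3) = 4*(-⅓) = -4/3 ≈ -1.3333)
(H + (0*(-5))*4)*Z = (-106 + (0*(-5))*4)*(-4/3) = (-106 + 0*4)*(-4/3) = (-106 + 0)*(-4/3) = -106*(-4/3) = 424/3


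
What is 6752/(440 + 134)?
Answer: 3376/287 ≈ 11.763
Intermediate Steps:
6752/(440 + 134) = 6752/574 = (1/574)*6752 = 3376/287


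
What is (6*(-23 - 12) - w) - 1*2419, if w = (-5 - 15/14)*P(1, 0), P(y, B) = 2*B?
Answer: -2629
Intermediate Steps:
w = 0 (w = (-5 - 15/14)*(2*0) = (-5 - 15*1/14)*0 = (-5 - 15/14)*0 = -85/14*0 = 0)
(6*(-23 - 12) - w) - 1*2419 = (6*(-23 - 12) - 1*0) - 1*2419 = (6*(-35) + 0) - 2419 = (-210 + 0) - 2419 = -210 - 2419 = -2629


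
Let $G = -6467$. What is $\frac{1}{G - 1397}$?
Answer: $- \frac{1}{7864} \approx -0.00012716$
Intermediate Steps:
$\frac{1}{G - 1397} = \frac{1}{-6467 - 1397} = \frac{1}{-7864} = - \frac{1}{7864}$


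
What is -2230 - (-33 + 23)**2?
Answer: -2330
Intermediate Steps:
-2230 - (-33 + 23)**2 = -2230 - 1*(-10)**2 = -2230 - 1*100 = -2230 - 100 = -2330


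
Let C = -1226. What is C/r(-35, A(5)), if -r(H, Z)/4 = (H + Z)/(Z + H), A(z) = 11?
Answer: 613/2 ≈ 306.50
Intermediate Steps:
r(H, Z) = -4 (r(H, Z) = -4*(H + Z)/(Z + H) = -4*(H + Z)/(H + Z) = -4*1 = -4)
C/r(-35, A(5)) = -1226/(-4) = -1226*(-¼) = 613/2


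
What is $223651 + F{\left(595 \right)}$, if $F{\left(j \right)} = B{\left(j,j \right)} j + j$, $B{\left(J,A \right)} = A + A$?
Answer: $932296$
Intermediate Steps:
$B{\left(J,A \right)} = 2 A$
$F{\left(j \right)} = j + 2 j^{2}$ ($F{\left(j \right)} = 2 j j + j = 2 j^{2} + j = j + 2 j^{2}$)
$223651 + F{\left(595 \right)} = 223651 + 595 \left(1 + 2 \cdot 595\right) = 223651 + 595 \left(1 + 1190\right) = 223651 + 595 \cdot 1191 = 223651 + 708645 = 932296$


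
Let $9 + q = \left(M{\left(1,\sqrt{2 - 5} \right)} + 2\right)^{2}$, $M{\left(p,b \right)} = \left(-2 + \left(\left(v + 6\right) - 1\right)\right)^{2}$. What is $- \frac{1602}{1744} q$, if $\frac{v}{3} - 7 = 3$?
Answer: $- \frac{119175984}{109} \approx -1.0934 \cdot 10^{6}$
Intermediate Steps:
$v = 30$ ($v = 21 + 3 \cdot 3 = 21 + 9 = 30$)
$M{\left(p,b \right)} = 1089$ ($M{\left(p,b \right)} = \left(-2 + \left(\left(30 + 6\right) - 1\right)\right)^{2} = \left(-2 + \left(36 - 1\right)\right)^{2} = \left(-2 + 35\right)^{2} = 33^{2} = 1089$)
$q = 1190272$ ($q = -9 + \left(1089 + 2\right)^{2} = -9 + 1091^{2} = -9 + 1190281 = 1190272$)
$- \frac{1602}{1744} q = - \frac{1602}{1744} \cdot 1190272 = \left(-1602\right) \frac{1}{1744} \cdot 1190272 = \left(- \frac{801}{872}\right) 1190272 = - \frac{119175984}{109}$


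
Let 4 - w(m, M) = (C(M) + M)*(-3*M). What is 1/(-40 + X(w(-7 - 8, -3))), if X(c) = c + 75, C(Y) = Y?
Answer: 1/93 ≈ 0.010753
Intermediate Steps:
w(m, M) = 4 + 6*M² (w(m, M) = 4 - (M + M)*(-3*M) = 4 - 2*M*(-3*M) = 4 - (-6)*M² = 4 + 6*M²)
X(c) = 75 + c
1/(-40 + X(w(-7 - 8, -3))) = 1/(-40 + (75 + (4 + 6*(-3)²))) = 1/(-40 + (75 + (4 + 6*9))) = 1/(-40 + (75 + (4 + 54))) = 1/(-40 + (75 + 58)) = 1/(-40 + 133) = 1/93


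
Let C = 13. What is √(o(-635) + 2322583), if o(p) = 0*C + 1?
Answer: 2*√580646 ≈ 1524.0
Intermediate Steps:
o(p) = 1 (o(p) = 0*13 + 1 = 0 + 1 = 1)
√(o(-635) + 2322583) = √(1 + 2322583) = √2322584 = 2*√580646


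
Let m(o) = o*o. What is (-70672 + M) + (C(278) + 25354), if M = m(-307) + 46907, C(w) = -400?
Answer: 95438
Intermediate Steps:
m(o) = o**2
M = 141156 (M = (-307)**2 + 46907 = 94249 + 46907 = 141156)
(-70672 + M) + (C(278) + 25354) = (-70672 + 141156) + (-400 + 25354) = 70484 + 24954 = 95438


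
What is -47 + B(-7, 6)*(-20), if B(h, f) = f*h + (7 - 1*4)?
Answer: 733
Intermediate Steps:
B(h, f) = 3 + f*h (B(h, f) = f*h + (7 - 4) = f*h + 3 = 3 + f*h)
-47 + B(-7, 6)*(-20) = -47 + (3 + 6*(-7))*(-20) = -47 + (3 - 42)*(-20) = -47 - 39*(-20) = -47 + 780 = 733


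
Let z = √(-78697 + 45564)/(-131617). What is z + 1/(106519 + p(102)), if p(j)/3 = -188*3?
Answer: 1/104827 - I*√33133/131617 ≈ 9.5395e-6 - 0.001383*I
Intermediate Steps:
p(j) = -1692 (p(j) = 3*(-188*3) = 3*(-564) = -1692)
z = -I*√33133/131617 (z = √(-33133)*(-1/131617) = (I*√33133)*(-1/131617) = -I*√33133/131617 ≈ -0.001383*I)
z + 1/(106519 + p(102)) = -I*√33133/131617 + 1/(106519 - 1692) = -I*√33133/131617 + 1/104827 = 1/104827 - I*√33133/131617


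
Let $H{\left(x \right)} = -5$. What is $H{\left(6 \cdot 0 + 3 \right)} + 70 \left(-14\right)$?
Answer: $-985$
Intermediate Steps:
$H{\left(6 \cdot 0 + 3 \right)} + 70 \left(-14\right) = -5 + 70 \left(-14\right) = -5 - 980 = -985$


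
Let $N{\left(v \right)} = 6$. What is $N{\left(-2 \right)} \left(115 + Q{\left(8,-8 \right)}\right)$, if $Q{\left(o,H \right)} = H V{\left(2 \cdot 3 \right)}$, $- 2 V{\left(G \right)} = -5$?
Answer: $570$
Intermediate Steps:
$V{\left(G \right)} = \frac{5}{2}$ ($V{\left(G \right)} = \left(- \frac{1}{2}\right) \left(-5\right) = \frac{5}{2}$)
$Q{\left(o,H \right)} = \frac{5 H}{2}$ ($Q{\left(o,H \right)} = H \frac{5}{2} = \frac{5 H}{2}$)
$N{\left(-2 \right)} \left(115 + Q{\left(8,-8 \right)}\right) = 6 \left(115 + \frac{5}{2} \left(-8\right)\right) = 6 \left(115 - 20\right) = 6 \cdot 95 = 570$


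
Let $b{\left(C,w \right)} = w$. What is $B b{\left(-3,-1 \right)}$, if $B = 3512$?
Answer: $-3512$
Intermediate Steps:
$B b{\left(-3,-1 \right)} = 3512 \left(-1\right) = -3512$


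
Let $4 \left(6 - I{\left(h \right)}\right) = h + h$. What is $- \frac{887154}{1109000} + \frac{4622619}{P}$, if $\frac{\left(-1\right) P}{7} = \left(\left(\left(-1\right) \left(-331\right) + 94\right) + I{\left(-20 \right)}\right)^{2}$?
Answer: $- \frac{1055704441753}{251626000500} \approx -4.1955$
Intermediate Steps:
$I{\left(h \right)} = 6 - \frac{h}{2}$ ($I{\left(h \right)} = 6 - \frac{h + h}{4} = 6 - \frac{2 h}{4} = 6 - \frac{h}{2}$)
$P = -1361367$ ($P = - 7 \left(\left(\left(-1\right) \left(-331\right) + 94\right) + \left(6 - -10\right)\right)^{2} = - 7 \left(\left(331 + 94\right) + \left(6 + 10\right)\right)^{2} = - 7 \left(425 + 16\right)^{2} = - 7 \cdot 441^{2} = \left(-7\right) 194481 = -1361367$)
$- \frac{887154}{1109000} + \frac{4622619}{P} = - \frac{887154}{1109000} + \frac{4622619}{-1361367} = \left(-887154\right) \frac{1}{1109000} + 4622619 \left(- \frac{1}{1361367}\right) = - \frac{443577}{554500} - \frac{1540873}{453789} = - \frac{1055704441753}{251626000500}$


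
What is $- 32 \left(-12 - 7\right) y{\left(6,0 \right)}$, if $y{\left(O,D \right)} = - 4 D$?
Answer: $0$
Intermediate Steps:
$- 32 \left(-12 - 7\right) y{\left(6,0 \right)} = - 32 \left(-12 - 7\right) \left(\left(-4\right) 0\right) = \left(-32\right) \left(-19\right) 0 = 608 \cdot 0 = 0$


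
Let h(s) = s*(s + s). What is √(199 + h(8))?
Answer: √327 ≈ 18.083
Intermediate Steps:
h(s) = 2*s² (h(s) = s*(2*s) = 2*s²)
√(199 + h(8)) = √(199 + 2*8²) = √(199 + 2*64) = √(199 + 128) = √327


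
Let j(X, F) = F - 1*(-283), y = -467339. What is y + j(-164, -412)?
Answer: -467468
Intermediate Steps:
j(X, F) = 283 + F (j(X, F) = F + 283 = 283 + F)
y + j(-164, -412) = -467339 + (283 - 412) = -467339 - 129 = -467468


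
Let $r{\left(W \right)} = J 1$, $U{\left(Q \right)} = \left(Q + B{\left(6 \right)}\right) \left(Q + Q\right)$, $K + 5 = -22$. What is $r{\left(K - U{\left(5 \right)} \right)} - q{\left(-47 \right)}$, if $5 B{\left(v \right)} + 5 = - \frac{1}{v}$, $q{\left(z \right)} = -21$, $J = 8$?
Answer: $29$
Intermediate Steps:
$K = -27$ ($K = -5 - 22 = -27$)
$B{\left(v \right)} = -1 - \frac{1}{5 v}$ ($B{\left(v \right)} = -1 + \frac{\left(-1\right) \frac{1}{v}}{5} = -1 - \frac{1}{5 v}$)
$U{\left(Q \right)} = 2 Q \left(- \frac{31}{30} + Q\right)$ ($U{\left(Q \right)} = \left(Q + \frac{- \frac{1}{5} - 6}{6}\right) \left(Q + Q\right) = \left(Q + \frac{- \frac{1}{5} - 6}{6}\right) 2 Q = \left(Q + \frac{1}{6} \left(- \frac{31}{5}\right)\right) 2 Q = \left(Q - \frac{31}{30}\right) 2 Q = \left(- \frac{31}{30} + Q\right) 2 Q = 2 Q \left(- \frac{31}{30} + Q\right)$)
$r{\left(W \right)} = 8$ ($r{\left(W \right)} = 8 \cdot 1 = 8$)
$r{\left(K - U{\left(5 \right)} \right)} - q{\left(-47 \right)} = 8 - -21 = 8 + 21 = 29$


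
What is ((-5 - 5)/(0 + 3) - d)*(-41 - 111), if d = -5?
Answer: -760/3 ≈ -253.33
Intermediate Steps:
((-5 - 5)/(0 + 3) - d)*(-41 - 111) = ((-5 - 5)/(0 + 3) - 1*(-5))*(-41 - 111) = (-10/3 + 5)*(-152) = (5/3)*(-152) = -760/3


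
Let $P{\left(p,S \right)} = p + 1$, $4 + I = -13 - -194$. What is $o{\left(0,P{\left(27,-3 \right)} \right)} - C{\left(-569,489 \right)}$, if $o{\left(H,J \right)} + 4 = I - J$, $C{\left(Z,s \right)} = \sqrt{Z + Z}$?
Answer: $145 - i \sqrt{1138} \approx 145.0 - 33.734 i$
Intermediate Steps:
$I = 177$ ($I = -4 - -181 = -4 + \left(-13 + 194\right) = -4 + 181 = 177$)
$C{\left(Z,s \right)} = \sqrt{2} \sqrt{Z}$ ($C{\left(Z,s \right)} = \sqrt{2 Z} = \sqrt{2} \sqrt{Z}$)
$P{\left(p,S \right)} = 1 + p$
$o{\left(H,J \right)} = 173 - J$ ($o{\left(H,J \right)} = -4 - \left(-177 + J\right) = 173 - J$)
$o{\left(0,P{\left(27,-3 \right)} \right)} - C{\left(-569,489 \right)} = \left(173 - \left(1 + 27\right)\right) - \sqrt{2} \sqrt{-569} = \left(173 - 28\right) - \sqrt{2} i \sqrt{569} = \left(173 - 28\right) - i \sqrt{1138} = 145 - i \sqrt{1138}$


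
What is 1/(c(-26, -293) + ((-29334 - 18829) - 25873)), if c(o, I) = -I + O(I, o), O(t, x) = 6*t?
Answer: -1/75501 ≈ -1.3245e-5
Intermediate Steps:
c(o, I) = 5*I (c(o, I) = -I + 6*I = 5*I)
1/(c(-26, -293) + ((-29334 - 18829) - 25873)) = 1/(5*(-293) + ((-29334 - 18829) - 25873)) = 1/(-1465 + (-48163 - 25873)) = 1/(-1465 - 74036) = 1/(-75501) = -1/75501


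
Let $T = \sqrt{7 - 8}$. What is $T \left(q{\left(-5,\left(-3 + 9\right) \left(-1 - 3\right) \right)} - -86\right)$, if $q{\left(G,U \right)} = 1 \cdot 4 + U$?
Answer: $66 i \approx 66.0 i$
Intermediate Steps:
$q{\left(G,U \right)} = 4 + U$
$T = i$ ($T = \sqrt{-1} = i \approx 1.0 i$)
$T \left(q{\left(-5,\left(-3 + 9\right) \left(-1 - 3\right) \right)} - -86\right) = i \left(\left(4 + \left(-3 + 9\right) \left(-1 - 3\right)\right) - -86\right) = i \left(\left(4 + 6 \left(-4\right)\right) + 86\right) = i \left(\left(4 - 24\right) + 86\right) = i \left(-20 + 86\right) = i 66 = 66 i$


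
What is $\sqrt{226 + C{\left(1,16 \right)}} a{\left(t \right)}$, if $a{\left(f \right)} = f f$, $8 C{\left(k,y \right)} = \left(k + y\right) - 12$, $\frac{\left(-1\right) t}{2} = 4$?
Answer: $112 \sqrt{74} \approx 963.46$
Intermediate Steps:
$t = -8$ ($t = \left(-2\right) 4 = -8$)
$C{\left(k,y \right)} = - \frac{3}{2} + \frac{k}{8} + \frac{y}{8}$ ($C{\left(k,y \right)} = \frac{\left(k + y\right) - 12}{8} = \frac{-12 + k + y}{8} = - \frac{3}{2} + \frac{k}{8} + \frac{y}{8}$)
$a{\left(f \right)} = f^{2}$
$\sqrt{226 + C{\left(1,16 \right)}} a{\left(t \right)} = \sqrt{226 + \left(- \frac{3}{2} + \frac{1}{8} \cdot 1 + \frac{1}{8} \cdot 16\right)} \left(-8\right)^{2} = \sqrt{226 + \left(- \frac{3}{2} + \frac{1}{8} + 2\right)} 64 = \sqrt{226 + \frac{5}{8}} \cdot 64 = \sqrt{\frac{1813}{8}} \cdot 64 = \frac{7 \sqrt{74}}{4} \cdot 64 = 112 \sqrt{74}$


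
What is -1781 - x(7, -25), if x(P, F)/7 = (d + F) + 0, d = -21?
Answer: -1459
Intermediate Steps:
x(P, F) = -147 + 7*F (x(P, F) = 7*((-21 + F) + 0) = 7*(-21 + F) = -147 + 7*F)
-1781 - x(7, -25) = -1781 - (-147 + 7*(-25)) = -1781 - (-147 - 175) = -1781 - 1*(-322) = -1781 + 322 = -1459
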